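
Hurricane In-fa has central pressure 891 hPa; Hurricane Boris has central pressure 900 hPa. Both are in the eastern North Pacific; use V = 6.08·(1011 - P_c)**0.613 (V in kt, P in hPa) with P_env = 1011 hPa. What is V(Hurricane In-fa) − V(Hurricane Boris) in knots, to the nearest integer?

Hurricane In-fa: ΔP = 120; V ≈ 6.08 × 120^0.613 ≈ 114.40 kt.
Hurricane Boris: ΔP = 111; V ≈ 6.08 × 111^0.613 ≈ 109.07 kt.
Difference ≈ 114.40 − 109.07 = 5.33 → 5 kt.

5 kt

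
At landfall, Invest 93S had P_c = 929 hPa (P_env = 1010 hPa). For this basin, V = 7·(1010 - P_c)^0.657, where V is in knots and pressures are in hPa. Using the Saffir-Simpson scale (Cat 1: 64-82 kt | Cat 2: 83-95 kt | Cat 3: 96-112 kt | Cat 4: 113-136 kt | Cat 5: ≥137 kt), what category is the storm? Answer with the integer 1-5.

ΔP = 1010 − 929 = 81 hPa.
V ≈ 7 × 81^0.657 = 7 × 17.94 ≈ 126 kt.
126 kt falls in the Category 4 band.

4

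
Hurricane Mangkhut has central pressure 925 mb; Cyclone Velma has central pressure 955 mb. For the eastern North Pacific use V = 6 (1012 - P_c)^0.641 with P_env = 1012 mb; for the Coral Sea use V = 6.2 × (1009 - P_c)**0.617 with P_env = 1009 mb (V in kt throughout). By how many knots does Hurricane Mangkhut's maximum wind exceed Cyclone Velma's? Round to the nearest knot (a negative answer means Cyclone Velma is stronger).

Hurricane Mangkhut: ΔP = 87; V ≈ 6 × 87^0.641 ≈ 105.05 kt.
Cyclone Velma: ΔP = 54; V ≈ 6.2 × 54^0.617 ≈ 72.66 kt.
Difference ≈ 105.05 − 72.66 = 32.39 → 32 kt.

32 kt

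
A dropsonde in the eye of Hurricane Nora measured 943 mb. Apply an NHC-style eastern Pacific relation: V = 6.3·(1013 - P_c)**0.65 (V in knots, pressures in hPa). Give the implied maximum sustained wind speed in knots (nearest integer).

ΔP = 1013 − 943 = 70 mb.
70^0.65 ≈ 15.824.
V ≈ 6.3 × 15.824 ≈ 99.7 kt.

100 kt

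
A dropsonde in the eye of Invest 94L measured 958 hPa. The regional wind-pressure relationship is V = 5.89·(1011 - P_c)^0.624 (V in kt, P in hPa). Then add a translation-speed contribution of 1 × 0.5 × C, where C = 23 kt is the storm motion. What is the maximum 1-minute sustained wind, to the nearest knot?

ΔP = 1011 − 958 = 53 hPa.
53^0.624 ≈ 11.911.
V ≈ 5.89 × 11.911 ≈ 70.2 kt.
Translation term: 1 × 0.5 × 23 = 11.5 kt.
Corrected V ≈ 81.7 kt → 82 kt.

82 kt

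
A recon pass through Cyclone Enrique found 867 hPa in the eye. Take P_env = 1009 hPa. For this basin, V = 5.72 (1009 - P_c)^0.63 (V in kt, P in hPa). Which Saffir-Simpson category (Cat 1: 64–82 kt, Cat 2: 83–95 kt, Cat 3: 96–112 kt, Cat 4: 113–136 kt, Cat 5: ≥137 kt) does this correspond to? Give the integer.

4

ΔP = 1009 − 867 = 142 hPa.
V ≈ 5.72 × 142^0.63 = 5.72 × 22.70 ≈ 130 kt.
130 kt falls in the Category 4 band.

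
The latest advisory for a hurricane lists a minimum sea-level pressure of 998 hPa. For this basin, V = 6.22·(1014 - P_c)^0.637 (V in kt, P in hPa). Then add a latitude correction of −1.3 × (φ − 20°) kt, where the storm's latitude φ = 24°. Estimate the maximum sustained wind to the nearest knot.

ΔP = 1014 − 998 = 16 hPa.
16^0.637 ≈ 5.848.
V ≈ 6.22 × 5.848 ≈ 36.4 kt.
Latitude correction: −1.3 × (24 − 20) = -5.2 kt.
Corrected V ≈ 31.2 kt → 31 kt.

31 kt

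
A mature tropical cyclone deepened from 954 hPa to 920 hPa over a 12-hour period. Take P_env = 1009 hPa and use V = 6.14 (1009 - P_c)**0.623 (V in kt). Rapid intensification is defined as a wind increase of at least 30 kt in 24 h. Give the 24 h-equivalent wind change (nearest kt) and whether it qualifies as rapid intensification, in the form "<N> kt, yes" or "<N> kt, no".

V₁: ΔP = 55, V ≈ 6.14 × 55^0.623 ≈ 74.54 kt.
V₂: ΔP = 89, V ≈ 6.14 × 89^0.623 ≈ 100.61 kt.
ΔV over 12 h = 26.07 kt → 24 h equivalent = 26.07 × 24/12 ≈ 52.14 kt.
52 kt ≥ 30 kt ⇒ rapid intensification.

52 kt, yes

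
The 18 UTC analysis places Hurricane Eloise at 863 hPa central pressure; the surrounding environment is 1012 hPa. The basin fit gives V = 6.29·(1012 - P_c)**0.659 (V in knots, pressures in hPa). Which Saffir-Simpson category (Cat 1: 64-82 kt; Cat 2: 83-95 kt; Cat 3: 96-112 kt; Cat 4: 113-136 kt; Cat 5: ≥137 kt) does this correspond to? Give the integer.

5

ΔP = 1012 − 863 = 149 hPa.
V ≈ 6.29 × 149^0.659 = 6.29 × 27.05 ≈ 170 kt.
170 kt falls in the Category 5 band.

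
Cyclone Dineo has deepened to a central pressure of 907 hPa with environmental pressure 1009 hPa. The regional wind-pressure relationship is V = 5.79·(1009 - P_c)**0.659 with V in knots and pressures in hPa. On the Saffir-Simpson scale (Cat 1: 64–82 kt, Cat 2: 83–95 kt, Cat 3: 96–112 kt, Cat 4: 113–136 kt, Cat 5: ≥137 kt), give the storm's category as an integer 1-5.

4

ΔP = 1009 − 907 = 102 hPa.
V ≈ 5.79 × 102^0.659 = 5.79 × 21.07 ≈ 122 kt.
122 kt falls in the Category 4 band.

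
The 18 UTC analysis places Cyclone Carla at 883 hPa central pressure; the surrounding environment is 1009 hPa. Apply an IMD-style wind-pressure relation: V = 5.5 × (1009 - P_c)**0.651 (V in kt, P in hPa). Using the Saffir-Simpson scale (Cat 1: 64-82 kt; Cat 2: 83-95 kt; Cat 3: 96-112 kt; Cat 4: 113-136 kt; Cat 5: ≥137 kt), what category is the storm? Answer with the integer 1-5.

ΔP = 1009 − 883 = 126 hPa.
V ≈ 5.5 × 126^0.651 = 5.5 × 23.30 ≈ 128 kt.
128 kt falls in the Category 4 band.

4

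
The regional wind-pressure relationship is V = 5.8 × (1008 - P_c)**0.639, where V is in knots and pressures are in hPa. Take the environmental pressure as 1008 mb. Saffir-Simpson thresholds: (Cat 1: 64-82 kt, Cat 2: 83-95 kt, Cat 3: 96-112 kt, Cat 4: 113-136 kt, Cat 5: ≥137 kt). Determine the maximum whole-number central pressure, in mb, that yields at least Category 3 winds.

927 mb

Category 3 begins at V = 96 kt.
Required ΔP = (96/5.8)^(1/0.639) = 16.552^1.565 ≈ 80.80 mb.
P_c ≤ 1008 − 80.80 = 927.20, so the highest integer P_c is 927 mb.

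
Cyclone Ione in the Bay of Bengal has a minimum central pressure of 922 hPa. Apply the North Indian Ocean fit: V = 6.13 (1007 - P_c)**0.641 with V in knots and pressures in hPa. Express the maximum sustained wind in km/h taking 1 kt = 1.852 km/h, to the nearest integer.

ΔP = 1007 − 922 = 85 hPa.
V ≈ 6.13 × 85^0.641 = 6.13 × 17.249 ≈ 105.735 kt.
105.735 × 1.852 ≈ 195.82 km/h → 196 km/h.

196 km/h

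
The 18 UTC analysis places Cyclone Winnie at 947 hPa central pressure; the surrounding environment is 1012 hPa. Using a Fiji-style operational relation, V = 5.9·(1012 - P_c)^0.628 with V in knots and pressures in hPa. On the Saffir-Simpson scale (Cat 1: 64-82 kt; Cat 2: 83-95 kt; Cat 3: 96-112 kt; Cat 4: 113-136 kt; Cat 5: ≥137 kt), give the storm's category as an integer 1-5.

1

ΔP = 1012 − 947 = 65 hPa.
V ≈ 5.9 × 65^0.628 = 5.9 × 13.76 ≈ 81 kt.
81 kt falls in the Category 1 band.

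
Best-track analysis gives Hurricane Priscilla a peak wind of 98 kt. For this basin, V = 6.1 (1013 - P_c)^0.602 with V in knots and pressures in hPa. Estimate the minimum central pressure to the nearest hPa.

ΔP = (V / 6.1)^(1/0.602) = (98/6.1)^1.661.
98/6.1 = 16.066; 16.066^1.661 ≈ 100.73 hPa.
P_c = 1013 − 100.73 = 912.27 ≈ 912 hPa.

912 hPa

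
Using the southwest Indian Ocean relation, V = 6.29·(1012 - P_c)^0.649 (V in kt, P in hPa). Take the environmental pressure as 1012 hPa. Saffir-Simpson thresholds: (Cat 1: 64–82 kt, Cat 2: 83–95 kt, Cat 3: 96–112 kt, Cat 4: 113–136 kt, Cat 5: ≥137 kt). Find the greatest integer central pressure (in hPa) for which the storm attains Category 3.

945 hPa

Category 3 begins at V = 96 kt.
Required ΔP = (96/6.29)^(1/0.649) = 15.262^1.541 ≈ 66.64 hPa.
P_c ≤ 1012 − 66.64 = 945.36, so the highest integer P_c is 945 hPa.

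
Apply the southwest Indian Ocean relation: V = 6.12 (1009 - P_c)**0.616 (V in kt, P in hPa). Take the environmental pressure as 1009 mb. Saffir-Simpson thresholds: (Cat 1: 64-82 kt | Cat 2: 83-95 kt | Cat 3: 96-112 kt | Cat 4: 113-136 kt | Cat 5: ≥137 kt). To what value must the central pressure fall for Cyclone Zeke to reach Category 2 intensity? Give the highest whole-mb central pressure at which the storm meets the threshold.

Category 2 begins at V = 83 kt.
Required ΔP = (83/6.12)^(1/0.616) = 13.562^1.623 ≈ 68.90 mb.
P_c ≤ 1009 − 68.90 = 940.10, so the highest integer P_c is 940 mb.

940 mb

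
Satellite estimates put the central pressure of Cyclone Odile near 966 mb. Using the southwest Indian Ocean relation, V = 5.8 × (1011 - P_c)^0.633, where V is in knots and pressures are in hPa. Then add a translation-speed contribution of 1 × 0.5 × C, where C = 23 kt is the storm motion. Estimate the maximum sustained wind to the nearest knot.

76 kt

ΔP = 1011 − 966 = 45 mb.
45^0.633 ≈ 11.130.
V ≈ 5.8 × 11.130 ≈ 64.6 kt.
Translation term: 1 × 0.5 × 23 = 11.5 kt.
Corrected V ≈ 76.1 kt → 76 kt.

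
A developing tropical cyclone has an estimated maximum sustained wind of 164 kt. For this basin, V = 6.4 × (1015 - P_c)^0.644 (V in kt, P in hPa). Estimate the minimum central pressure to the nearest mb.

ΔP = (V / 6.4)^(1/0.644) = (164/6.4)^1.553.
164/6.4 = 25.625; 25.625^1.553 ≈ 153.95 mb.
P_c = 1015 − 153.95 = 861.05 ≈ 861 mb.

861 mb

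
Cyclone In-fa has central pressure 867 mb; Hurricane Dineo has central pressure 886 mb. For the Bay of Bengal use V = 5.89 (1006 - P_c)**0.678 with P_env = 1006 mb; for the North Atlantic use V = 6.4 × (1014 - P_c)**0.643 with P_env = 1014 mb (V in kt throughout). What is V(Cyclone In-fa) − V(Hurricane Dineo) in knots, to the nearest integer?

22 kt

Cyclone In-fa: ΔP = 139; V ≈ 5.89 × 139^0.678 ≈ 167.14 kt.
Hurricane Dineo: ΔP = 128; V ≈ 6.4 × 128^0.643 ≈ 144.92 kt.
Difference ≈ 167.14 − 144.92 = 22.22 → 22 kt.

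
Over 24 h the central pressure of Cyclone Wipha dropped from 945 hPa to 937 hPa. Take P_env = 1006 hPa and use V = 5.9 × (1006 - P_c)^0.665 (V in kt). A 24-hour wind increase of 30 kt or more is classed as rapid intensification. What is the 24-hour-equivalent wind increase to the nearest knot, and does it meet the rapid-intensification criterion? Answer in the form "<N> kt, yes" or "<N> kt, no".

V₁: ΔP = 61, V ≈ 5.9 × 61^0.665 ≈ 90.80 kt.
V₂: ΔP = 69, V ≈ 5.9 × 69^0.665 ≈ 98.56 kt.
ΔV over 24 h = 7.76 kt → 24 h equivalent = 7.76 × 24/24 ≈ 7.76 kt.
8 kt < 30 kt ⇒ not rapid intensification.

8 kt, no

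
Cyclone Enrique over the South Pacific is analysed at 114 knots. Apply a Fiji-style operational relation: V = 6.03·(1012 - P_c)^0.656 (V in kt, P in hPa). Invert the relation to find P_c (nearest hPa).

ΔP = (V / 6.03)^(1/0.656) = (114/6.03)^1.524.
114/6.03 = 18.905; 18.905^1.524 ≈ 88.31 hPa.
P_c = 1012 − 88.31 = 923.69 ≈ 924 hPa.

924 hPa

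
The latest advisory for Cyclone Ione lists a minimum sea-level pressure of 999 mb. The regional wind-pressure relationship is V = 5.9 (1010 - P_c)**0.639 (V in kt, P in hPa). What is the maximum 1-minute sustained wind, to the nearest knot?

ΔP = 1010 − 999 = 11 mb.
11^0.639 ≈ 4.629.
V ≈ 5.9 × 4.629 ≈ 27.3 kt.

27 kt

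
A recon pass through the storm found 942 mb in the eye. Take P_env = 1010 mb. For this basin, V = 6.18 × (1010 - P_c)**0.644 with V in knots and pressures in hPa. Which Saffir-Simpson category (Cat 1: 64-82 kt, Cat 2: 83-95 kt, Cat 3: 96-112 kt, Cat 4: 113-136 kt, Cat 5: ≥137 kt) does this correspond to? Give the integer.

ΔP = 1010 − 942 = 68 mb.
V ≈ 6.18 × 68^0.644 = 6.18 × 15.14 ≈ 94 kt.
94 kt falls in the Category 2 band.

2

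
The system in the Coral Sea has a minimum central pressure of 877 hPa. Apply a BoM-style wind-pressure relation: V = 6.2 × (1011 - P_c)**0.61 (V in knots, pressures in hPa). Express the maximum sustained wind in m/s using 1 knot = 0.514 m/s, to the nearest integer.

63 m/s

ΔP = 1011 − 877 = 134 hPa.
V ≈ 6.2 × 134^0.61 = 6.2 × 19.840 ≈ 123.006 kt.
123.006 × 0.514 ≈ 63.22 m/s → 63 m/s.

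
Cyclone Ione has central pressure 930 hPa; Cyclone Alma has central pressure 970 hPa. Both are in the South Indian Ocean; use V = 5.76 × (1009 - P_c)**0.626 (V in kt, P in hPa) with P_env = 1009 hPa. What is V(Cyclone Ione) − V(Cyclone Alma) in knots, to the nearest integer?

32 kt

Cyclone Ione: ΔP = 79; V ≈ 5.76 × 79^0.626 ≈ 88.78 kt.
Cyclone Alma: ΔP = 39; V ≈ 5.76 × 39^0.626 ≈ 57.07 kt.
Difference ≈ 88.78 − 57.07 = 31.71 → 32 kt.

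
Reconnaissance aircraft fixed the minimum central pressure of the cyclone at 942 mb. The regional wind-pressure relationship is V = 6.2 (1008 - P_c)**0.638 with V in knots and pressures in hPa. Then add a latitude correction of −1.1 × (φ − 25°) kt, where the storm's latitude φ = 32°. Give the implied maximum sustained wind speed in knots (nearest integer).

ΔP = 1008 − 942 = 66 mb.
66^0.638 ≈ 14.483.
V ≈ 6.2 × 14.483 ≈ 89.8 kt.
Latitude correction: −1.1 × (32 − 25) = -7.7 kt.
Corrected V ≈ 82.1 kt → 82 kt.

82 kt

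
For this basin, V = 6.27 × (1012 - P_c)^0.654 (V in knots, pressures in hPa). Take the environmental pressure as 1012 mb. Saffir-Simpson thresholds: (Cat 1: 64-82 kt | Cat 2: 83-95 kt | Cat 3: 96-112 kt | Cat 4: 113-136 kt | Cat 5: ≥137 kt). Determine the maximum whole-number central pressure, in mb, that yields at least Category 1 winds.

Category 1 begins at V = 64 kt.
Required ΔP = (64/6.27)^(1/0.654) = 10.207^1.529 ≈ 34.89 mb.
P_c ≤ 1012 − 34.89 = 977.11, so the highest integer P_c is 977 mb.

977 mb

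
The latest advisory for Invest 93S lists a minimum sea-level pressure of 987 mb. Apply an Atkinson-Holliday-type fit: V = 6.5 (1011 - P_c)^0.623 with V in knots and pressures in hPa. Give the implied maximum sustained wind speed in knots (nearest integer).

47 kt

ΔP = 1011 − 987 = 24 mb.
24^0.623 ≈ 7.242.
V ≈ 6.5 × 7.242 ≈ 47.1 kt.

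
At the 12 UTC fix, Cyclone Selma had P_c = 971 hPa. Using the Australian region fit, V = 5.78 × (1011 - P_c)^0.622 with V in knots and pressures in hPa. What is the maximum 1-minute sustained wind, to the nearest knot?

57 kt

ΔP = 1011 − 971 = 40 hPa.
40^0.622 ≈ 9.919.
V ≈ 5.78 × 9.919 ≈ 57.3 kt.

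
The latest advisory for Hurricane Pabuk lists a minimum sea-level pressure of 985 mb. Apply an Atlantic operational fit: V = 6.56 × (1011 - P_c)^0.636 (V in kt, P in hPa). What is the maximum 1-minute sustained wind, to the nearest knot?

52 kt

ΔP = 1011 − 985 = 26 mb.
26^0.636 ≈ 7.942.
V ≈ 6.56 × 7.942 ≈ 52.1 kt.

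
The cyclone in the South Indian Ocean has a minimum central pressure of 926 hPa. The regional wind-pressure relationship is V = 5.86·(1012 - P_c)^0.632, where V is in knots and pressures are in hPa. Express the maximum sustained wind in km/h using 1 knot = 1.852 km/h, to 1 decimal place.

ΔP = 1012 − 926 = 86 hPa.
V ≈ 5.86 × 86^0.632 = 5.86 × 16.696 ≈ 97.836 kt.
97.836 × 1.852 ≈ 181.19 km/h → 181.2 km/h.

181.2 km/h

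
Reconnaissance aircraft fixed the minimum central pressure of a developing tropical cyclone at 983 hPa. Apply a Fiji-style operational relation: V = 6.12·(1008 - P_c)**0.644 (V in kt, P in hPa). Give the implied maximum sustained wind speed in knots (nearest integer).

ΔP = 1008 − 983 = 25 hPa.
25^0.644 ≈ 7.948.
V ≈ 6.12 × 7.948 ≈ 48.6 kt.

49 kt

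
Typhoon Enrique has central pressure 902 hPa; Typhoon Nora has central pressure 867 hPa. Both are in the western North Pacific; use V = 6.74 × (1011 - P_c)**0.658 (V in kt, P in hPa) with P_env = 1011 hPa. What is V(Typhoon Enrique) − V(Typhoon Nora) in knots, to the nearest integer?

-30 kt

Typhoon Enrique: ΔP = 109; V ≈ 6.74 × 109^0.658 ≈ 147.67 kt.
Typhoon Nora: ΔP = 144; V ≈ 6.74 × 144^0.658 ≈ 177.36 kt.
Difference ≈ 147.67 − 177.36 = -29.69 → -30 kt.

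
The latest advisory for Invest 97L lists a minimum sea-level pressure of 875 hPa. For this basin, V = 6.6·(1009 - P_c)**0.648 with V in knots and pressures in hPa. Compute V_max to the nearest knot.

158 kt

ΔP = 1009 − 875 = 134 hPa.
134^0.648 ≈ 23.898.
V ≈ 6.6 × 23.898 ≈ 157.7 kt.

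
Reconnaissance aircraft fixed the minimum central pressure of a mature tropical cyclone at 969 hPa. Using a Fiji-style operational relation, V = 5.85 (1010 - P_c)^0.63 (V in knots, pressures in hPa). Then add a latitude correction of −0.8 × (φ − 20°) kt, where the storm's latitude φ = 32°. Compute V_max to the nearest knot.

ΔP = 1010 − 969 = 41 hPa.
41^0.63 ≈ 10.377.
V ≈ 5.85 × 10.377 ≈ 60.7 kt.
Latitude correction: −0.8 × (32 − 20) = -9.6 kt.
Corrected V ≈ 51.1 kt → 51 kt.

51 kt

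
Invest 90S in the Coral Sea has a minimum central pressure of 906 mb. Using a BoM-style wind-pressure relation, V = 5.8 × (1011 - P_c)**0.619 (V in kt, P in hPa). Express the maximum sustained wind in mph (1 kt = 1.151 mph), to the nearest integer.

119 mph

ΔP = 1011 − 906 = 105 mb.
V ≈ 5.8 × 105^0.619 = 5.8 × 17.829 ≈ 103.406 kt.
103.406 × 1.151 ≈ 119.02 mph → 119 mph.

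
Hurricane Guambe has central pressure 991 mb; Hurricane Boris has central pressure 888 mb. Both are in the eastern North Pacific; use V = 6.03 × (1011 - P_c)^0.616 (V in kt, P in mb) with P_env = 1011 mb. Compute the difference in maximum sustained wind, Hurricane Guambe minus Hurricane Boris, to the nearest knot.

Hurricane Guambe: ΔP = 20; V ≈ 6.03 × 20^0.616 ≈ 38.17 kt.
Hurricane Boris: ΔP = 123; V ≈ 6.03 × 123^0.616 ≈ 116.87 kt.
Difference ≈ 38.17 − 116.87 = -78.70 → -79 kt.

-79 kt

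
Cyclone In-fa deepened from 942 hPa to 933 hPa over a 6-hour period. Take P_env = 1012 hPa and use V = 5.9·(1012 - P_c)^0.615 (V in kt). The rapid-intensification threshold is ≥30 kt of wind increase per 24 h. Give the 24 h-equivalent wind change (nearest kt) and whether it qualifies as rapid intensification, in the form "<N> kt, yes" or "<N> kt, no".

25 kt, no

V₁: ΔP = 70, V ≈ 5.9 × 70^0.615 ≈ 80.46 kt.
V₂: ΔP = 79, V ≈ 5.9 × 79^0.615 ≈ 86.67 kt.
ΔV over 6 h = 6.21 kt → 24 h equivalent = 6.21 × 24/6 ≈ 24.84 kt.
25 kt < 30 kt ⇒ not rapid intensification.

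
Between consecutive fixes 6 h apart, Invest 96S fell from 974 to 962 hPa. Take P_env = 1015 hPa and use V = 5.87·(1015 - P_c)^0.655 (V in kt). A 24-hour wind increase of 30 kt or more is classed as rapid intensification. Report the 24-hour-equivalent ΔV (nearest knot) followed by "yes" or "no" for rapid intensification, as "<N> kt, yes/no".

49 kt, yes

V₁: ΔP = 41, V ≈ 5.87 × 41^0.655 ≈ 66.84 kt.
V₂: ΔP = 53, V ≈ 5.87 × 53^0.655 ≈ 79.07 kt.
ΔV over 6 h = 12.23 kt → 24 h equivalent = 12.23 × 24/6 ≈ 48.92 kt.
49 kt ≥ 30 kt ⇒ rapid intensification.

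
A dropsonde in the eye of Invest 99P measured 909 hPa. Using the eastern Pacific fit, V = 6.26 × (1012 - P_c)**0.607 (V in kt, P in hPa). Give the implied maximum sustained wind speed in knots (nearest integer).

ΔP = 1012 − 909 = 103 hPa.
103^0.607 ≈ 16.664.
V ≈ 6.26 × 16.664 ≈ 104.3 kt.

104 kt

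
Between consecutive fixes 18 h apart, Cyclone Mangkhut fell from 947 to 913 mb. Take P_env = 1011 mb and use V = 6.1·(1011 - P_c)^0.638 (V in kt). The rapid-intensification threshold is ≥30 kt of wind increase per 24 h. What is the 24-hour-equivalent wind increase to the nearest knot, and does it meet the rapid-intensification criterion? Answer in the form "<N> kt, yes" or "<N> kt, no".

V₁: ΔP = 64, V ≈ 6.1 × 64^0.638 ≈ 86.63 kt.
V₂: ΔP = 98, V ≈ 6.1 × 98^0.638 ≈ 113.69 kt.
ΔV over 18 h = 27.06 kt → 24 h equivalent = 27.06 × 24/18 ≈ 36.08 kt.
36 kt ≥ 30 kt ⇒ rapid intensification.

36 kt, yes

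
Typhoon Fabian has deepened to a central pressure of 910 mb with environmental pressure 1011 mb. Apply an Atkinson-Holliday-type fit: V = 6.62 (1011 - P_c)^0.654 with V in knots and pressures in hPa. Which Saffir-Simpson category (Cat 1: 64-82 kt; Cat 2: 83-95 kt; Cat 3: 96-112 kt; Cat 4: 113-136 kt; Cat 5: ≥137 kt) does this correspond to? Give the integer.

ΔP = 1011 − 910 = 101 mb.
V ≈ 6.62 × 101^0.654 = 6.62 × 20.46 ≈ 135 kt.
135 kt falls in the Category 4 band.

4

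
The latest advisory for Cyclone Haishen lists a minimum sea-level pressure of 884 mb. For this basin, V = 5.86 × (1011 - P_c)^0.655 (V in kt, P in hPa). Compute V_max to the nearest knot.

140 kt

ΔP = 1011 − 884 = 127 mb.
127^0.655 ≈ 23.878.
V ≈ 5.86 × 23.878 ≈ 139.9 kt.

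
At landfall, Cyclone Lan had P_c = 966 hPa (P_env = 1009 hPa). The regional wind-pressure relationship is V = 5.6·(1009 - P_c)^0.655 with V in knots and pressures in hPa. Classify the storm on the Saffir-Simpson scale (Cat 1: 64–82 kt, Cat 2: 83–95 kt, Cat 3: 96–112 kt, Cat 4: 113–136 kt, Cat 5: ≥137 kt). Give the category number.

ΔP = 1009 − 966 = 43 hPa.
V ≈ 5.6 × 43^0.655 = 5.6 × 11.75 ≈ 66 kt.
66 kt falls in the Category 1 band.

1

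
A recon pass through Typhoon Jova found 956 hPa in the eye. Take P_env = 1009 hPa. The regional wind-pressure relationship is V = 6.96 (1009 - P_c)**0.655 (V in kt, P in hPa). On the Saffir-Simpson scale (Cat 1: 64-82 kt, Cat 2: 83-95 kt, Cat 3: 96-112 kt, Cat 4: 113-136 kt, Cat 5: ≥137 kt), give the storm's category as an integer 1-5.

ΔP = 1009 − 956 = 53 hPa.
V ≈ 6.96 × 53^0.655 = 6.96 × 13.47 ≈ 94 kt.
94 kt falls in the Category 2 band.

2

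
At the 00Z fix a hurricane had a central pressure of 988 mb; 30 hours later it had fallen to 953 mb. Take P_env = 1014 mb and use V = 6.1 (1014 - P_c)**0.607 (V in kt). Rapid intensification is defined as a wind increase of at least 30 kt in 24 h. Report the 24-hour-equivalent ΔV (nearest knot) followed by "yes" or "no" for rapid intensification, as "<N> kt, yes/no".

24 kt, no

V₁: ΔP = 26, V ≈ 6.1 × 26^0.607 ≈ 44.08 kt.
V₂: ΔP = 61, V ≈ 6.1 × 61^0.607 ≈ 73.96 kt.
ΔV over 30 h = 29.88 kt → 24 h equivalent = 29.88 × 24/30 ≈ 23.90 kt.
24 kt < 30 kt ⇒ not rapid intensification.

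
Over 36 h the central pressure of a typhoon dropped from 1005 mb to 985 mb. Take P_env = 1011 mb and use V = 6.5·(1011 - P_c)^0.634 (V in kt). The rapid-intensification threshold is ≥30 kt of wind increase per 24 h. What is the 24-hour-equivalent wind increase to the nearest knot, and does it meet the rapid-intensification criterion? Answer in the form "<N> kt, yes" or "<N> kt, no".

21 kt, no

V₁: ΔP = 6, V ≈ 6.5 × 6^0.634 ≈ 20.24 kt.
V₂: ΔP = 26, V ≈ 6.5 × 26^0.634 ≈ 51.29 kt.
ΔV over 36 h = 31.05 kt → 24 h equivalent = 31.05 × 24/36 ≈ 20.70 kt.
21 kt < 30 kt ⇒ not rapid intensification.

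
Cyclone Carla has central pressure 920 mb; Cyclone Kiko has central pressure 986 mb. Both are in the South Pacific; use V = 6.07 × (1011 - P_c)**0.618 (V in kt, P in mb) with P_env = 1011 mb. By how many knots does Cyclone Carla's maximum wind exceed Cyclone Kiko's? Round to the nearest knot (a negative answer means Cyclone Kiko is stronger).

Cyclone Carla: ΔP = 91; V ≈ 6.07 × 91^0.618 ≈ 98.60 kt.
Cyclone Kiko: ΔP = 25; V ≈ 6.07 × 25^0.618 ≈ 44.37 kt.
Difference ≈ 98.60 − 44.37 = 54.23 → 54 kt.

54 kt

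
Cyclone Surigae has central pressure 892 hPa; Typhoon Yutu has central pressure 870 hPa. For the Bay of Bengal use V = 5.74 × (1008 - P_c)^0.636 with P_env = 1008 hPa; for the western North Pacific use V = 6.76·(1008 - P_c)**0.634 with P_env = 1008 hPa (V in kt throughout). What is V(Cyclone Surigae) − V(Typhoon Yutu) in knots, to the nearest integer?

-36 kt

Cyclone Surigae: ΔP = 116; V ≈ 5.74 × 116^0.636 ≈ 118.01 kt.
Typhoon Yutu: ΔP = 138; V ≈ 6.76 × 138^0.634 ≈ 153.68 kt.
Difference ≈ 118.01 − 153.68 = -35.67 → -36 kt.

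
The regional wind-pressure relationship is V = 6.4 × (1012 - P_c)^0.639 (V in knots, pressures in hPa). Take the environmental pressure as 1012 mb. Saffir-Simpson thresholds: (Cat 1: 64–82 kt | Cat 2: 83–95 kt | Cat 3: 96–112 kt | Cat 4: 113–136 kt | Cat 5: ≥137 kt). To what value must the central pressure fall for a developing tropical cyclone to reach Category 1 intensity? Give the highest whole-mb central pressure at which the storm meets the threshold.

Category 1 begins at V = 64 kt.
Required ΔP = (64/6.4)^(1/0.639) = 10.000^1.565 ≈ 36.72 mb.
P_c ≤ 1012 − 36.72 = 975.28, so the highest integer P_c is 975 mb.

975 mb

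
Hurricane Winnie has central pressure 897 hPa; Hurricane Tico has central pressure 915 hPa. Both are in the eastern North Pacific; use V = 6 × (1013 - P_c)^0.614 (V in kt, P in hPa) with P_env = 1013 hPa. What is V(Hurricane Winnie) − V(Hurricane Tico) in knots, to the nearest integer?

Hurricane Winnie: ΔP = 116; V ≈ 6 × 116^0.614 ≈ 111.10 kt.
Hurricane Tico: ΔP = 98; V ≈ 6 × 98^0.614 ≈ 100.18 kt.
Difference ≈ 111.10 − 100.18 = 10.92 → 11 kt.

11 kt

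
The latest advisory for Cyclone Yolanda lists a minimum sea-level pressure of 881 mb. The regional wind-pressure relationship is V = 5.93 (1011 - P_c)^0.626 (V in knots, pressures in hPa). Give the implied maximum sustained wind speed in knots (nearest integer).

ΔP = 1011 − 881 = 130 mb.
130^0.626 ≈ 21.054.
V ≈ 5.93 × 21.054 ≈ 124.8 kt.

125 kt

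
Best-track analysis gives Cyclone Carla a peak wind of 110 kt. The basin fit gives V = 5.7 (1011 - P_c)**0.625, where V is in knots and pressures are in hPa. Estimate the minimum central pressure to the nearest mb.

ΔP = (V / 5.7)^(1/0.625) = (110/5.7)^1.600.
110/5.7 = 19.298; 19.298^1.600 ≈ 113.98 mb.
P_c = 1011 − 113.98 = 897.02 ≈ 897 mb.

897 mb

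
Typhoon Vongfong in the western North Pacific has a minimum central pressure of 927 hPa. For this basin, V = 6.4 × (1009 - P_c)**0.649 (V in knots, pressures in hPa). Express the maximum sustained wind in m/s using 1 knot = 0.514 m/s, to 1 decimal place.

ΔP = 1009 − 927 = 82 hPa.
V ≈ 6.4 × 82^0.649 = 6.4 × 17.461 ≈ 111.749 kt.
111.749 × 0.514 ≈ 57.44 m/s → 57.4 m/s.

57.4 m/s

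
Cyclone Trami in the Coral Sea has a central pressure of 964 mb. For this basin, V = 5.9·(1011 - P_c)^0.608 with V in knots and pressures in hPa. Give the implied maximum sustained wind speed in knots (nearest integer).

61 kt

ΔP = 1011 − 964 = 47 mb.
47^0.608 ≈ 10.390.
V ≈ 5.9 × 10.390 ≈ 61.3 kt.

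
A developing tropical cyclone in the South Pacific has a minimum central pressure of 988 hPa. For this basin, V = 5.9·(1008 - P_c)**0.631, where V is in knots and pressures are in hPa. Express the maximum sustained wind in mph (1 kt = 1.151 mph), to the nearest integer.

45 mph

ΔP = 1008 − 988 = 20 hPa.
V ≈ 5.9 × 20^0.631 = 5.9 × 6.621 ≈ 39.066 kt.
39.066 × 1.151 ≈ 44.97 mph → 45 mph.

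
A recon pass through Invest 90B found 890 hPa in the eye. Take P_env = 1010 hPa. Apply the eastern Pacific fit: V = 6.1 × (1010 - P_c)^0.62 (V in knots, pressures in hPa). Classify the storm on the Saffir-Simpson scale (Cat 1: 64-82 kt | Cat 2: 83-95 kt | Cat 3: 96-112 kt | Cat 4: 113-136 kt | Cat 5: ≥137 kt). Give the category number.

ΔP = 1010 − 890 = 120 hPa.
V ≈ 6.1 × 120^0.62 = 6.1 × 19.46 ≈ 119 kt.
119 kt falls in the Category 4 band.

4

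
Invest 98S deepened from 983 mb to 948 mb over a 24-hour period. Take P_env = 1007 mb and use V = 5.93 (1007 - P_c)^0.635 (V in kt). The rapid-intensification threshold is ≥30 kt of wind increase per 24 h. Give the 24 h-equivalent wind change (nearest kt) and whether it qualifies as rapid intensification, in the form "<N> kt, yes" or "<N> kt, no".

V₁: ΔP = 24, V ≈ 5.93 × 24^0.635 ≈ 44.62 kt.
V₂: ΔP = 59, V ≈ 5.93 × 59^0.635 ≈ 78.99 kt.
ΔV over 24 h = 34.37 kt → 24 h equivalent = 34.37 × 24/24 ≈ 34.37 kt.
34 kt ≥ 30 kt ⇒ rapid intensification.

34 kt, yes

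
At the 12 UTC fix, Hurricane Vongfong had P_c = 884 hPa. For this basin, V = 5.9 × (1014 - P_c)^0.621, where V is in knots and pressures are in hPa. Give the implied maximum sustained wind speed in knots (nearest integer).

121 kt

ΔP = 1014 − 884 = 130 hPa.
130^0.621 ≈ 20.547.
V ≈ 5.9 × 20.547 ≈ 121.2 kt.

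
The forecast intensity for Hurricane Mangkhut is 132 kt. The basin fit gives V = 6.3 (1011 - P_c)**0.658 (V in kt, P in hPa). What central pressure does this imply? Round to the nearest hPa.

909 hPa

ΔP = (V / 6.3)^(1/0.658) = (132/6.3)^1.520.
132/6.3 = 20.952; 20.952^1.520 ≈ 101.85 hPa.
P_c = 1011 − 101.85 = 909.15 ≈ 909 hPa.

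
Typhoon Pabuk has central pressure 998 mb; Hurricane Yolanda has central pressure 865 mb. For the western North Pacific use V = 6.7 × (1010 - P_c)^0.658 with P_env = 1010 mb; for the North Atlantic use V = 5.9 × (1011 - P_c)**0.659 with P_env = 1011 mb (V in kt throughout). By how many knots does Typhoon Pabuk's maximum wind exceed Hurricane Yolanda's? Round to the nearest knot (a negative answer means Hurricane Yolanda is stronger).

Typhoon Pabuk: ΔP = 12; V ≈ 6.7 × 12^0.658 ≈ 34.37 kt.
Hurricane Yolanda: ΔP = 146; V ≈ 5.9 × 146^0.659 ≈ 157.46 kt.
Difference ≈ 34.37 − 157.46 = -123.09 → -123 kt.

-123 kt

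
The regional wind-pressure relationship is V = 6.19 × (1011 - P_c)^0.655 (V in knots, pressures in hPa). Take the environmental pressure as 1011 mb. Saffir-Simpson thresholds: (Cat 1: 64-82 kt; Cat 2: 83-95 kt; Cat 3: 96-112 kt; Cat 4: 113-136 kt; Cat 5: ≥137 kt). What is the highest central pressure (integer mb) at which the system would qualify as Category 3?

Category 3 begins at V = 96 kt.
Required ΔP = (96/6.19)^(1/0.655) = 15.509^1.527 ≈ 65.72 mb.
P_c ≤ 1011 − 65.72 = 945.28, so the highest integer P_c is 945 mb.

945 mb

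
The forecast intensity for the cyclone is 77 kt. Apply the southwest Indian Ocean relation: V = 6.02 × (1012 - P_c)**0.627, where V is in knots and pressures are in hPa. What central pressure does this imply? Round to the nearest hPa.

ΔP = (V / 6.02)^(1/0.627) = (77/6.02)^1.595.
77/6.02 = 12.791; 12.791^1.595 ≈ 58.26 hPa.
P_c = 1012 − 58.26 = 953.74 ≈ 954 hPa.

954 hPa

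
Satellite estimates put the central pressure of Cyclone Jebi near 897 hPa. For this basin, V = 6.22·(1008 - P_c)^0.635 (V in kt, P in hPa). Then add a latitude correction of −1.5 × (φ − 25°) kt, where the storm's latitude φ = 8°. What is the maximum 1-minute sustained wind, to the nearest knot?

149 kt

ΔP = 1008 − 897 = 111 hPa.
111^0.635 ≈ 19.897.
V ≈ 6.22 × 19.897 ≈ 123.8 kt.
Latitude correction: −1.5 × (8 − 25) = 25.5 kt.
Corrected V ≈ 149.3 kt → 149 kt.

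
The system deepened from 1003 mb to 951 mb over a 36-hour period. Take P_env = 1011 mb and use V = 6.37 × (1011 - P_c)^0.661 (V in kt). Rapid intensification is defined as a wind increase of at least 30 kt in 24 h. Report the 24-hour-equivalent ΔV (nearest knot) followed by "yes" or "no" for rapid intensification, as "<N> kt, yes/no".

V₁: ΔP = 8, V ≈ 6.37 × 8^0.661 ≈ 25.18 kt.
V₂: ΔP = 60, V ≈ 6.37 × 60^0.661 ≈ 95.39 kt.
ΔV over 36 h = 70.21 kt → 24 h equivalent = 70.21 × 24/36 ≈ 46.81 kt.
47 kt ≥ 30 kt ⇒ rapid intensification.

47 kt, yes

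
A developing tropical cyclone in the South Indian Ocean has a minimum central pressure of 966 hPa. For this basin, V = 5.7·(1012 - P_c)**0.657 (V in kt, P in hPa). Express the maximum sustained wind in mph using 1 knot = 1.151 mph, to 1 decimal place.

ΔP = 1012 − 966 = 46 hPa.
V ≈ 5.7 × 46^0.657 = 5.7 × 12.372 ≈ 70.519 kt.
70.519 × 1.151 ≈ 81.17 mph → 81.2 mph.

81.2 mph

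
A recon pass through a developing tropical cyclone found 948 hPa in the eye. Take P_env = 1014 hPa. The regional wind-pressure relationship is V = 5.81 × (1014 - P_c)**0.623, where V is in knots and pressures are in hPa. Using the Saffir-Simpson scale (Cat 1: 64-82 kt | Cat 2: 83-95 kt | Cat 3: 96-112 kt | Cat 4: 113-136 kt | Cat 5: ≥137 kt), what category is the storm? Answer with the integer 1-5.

ΔP = 1014 − 948 = 66 hPa.
V ≈ 5.81 × 66^0.623 = 5.81 × 13.60 ≈ 79 kt.
79 kt falls in the Category 1 band.

1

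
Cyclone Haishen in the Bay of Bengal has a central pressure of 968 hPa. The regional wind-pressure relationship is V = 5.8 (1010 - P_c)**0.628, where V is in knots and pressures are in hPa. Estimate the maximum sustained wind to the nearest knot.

61 kt

ΔP = 1010 − 968 = 42 hPa.
42^0.628 ≈ 10.457.
V ≈ 5.8 × 10.457 ≈ 60.6 kt.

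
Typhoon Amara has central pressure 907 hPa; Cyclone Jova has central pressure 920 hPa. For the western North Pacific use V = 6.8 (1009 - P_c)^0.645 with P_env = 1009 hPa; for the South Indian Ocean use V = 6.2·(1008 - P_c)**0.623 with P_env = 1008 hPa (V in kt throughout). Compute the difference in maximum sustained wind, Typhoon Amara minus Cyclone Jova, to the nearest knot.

33 kt

Typhoon Amara: ΔP = 102; V ≈ 6.8 × 102^0.645 ≈ 134.29 kt.
Cyclone Jova: ΔP = 88; V ≈ 6.2 × 88^0.623 ≈ 100.88 kt.
Difference ≈ 134.29 − 100.88 = 33.41 → 33 kt.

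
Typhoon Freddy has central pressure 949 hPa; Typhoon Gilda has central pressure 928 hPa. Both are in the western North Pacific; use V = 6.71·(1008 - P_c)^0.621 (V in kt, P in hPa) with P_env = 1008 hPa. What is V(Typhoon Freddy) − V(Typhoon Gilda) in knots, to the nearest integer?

-18 kt

Typhoon Freddy: ΔP = 59; V ≈ 6.71 × 59^0.621 ≈ 84.42 kt.
Typhoon Gilda: ΔP = 80; V ≈ 6.71 × 80^0.621 ≈ 101.99 kt.
Difference ≈ 84.42 − 101.99 = -17.57 → -18 kt.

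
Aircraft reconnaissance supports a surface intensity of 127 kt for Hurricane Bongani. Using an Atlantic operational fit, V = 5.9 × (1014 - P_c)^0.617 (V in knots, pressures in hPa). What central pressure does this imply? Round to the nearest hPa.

869 hPa

ΔP = (V / 5.9)^(1/0.617) = (127/5.9)^1.621.
127/5.9 = 21.525; 21.525^1.621 ≈ 144.67 hPa.
P_c = 1014 − 144.67 = 869.33 ≈ 869 hPa.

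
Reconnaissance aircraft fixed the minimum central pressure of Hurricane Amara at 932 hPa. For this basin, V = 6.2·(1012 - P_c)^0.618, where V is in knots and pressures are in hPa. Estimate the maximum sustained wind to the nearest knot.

ΔP = 1012 − 932 = 80 hPa.
80^0.618 ≈ 15.001.
V ≈ 6.2 × 15.001 ≈ 93.0 kt.

93 kt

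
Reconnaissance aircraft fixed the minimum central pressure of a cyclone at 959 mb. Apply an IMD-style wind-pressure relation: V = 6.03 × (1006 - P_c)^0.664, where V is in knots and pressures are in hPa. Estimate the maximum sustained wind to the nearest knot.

ΔP = 1006 − 959 = 47 mb.
47^0.664 ≈ 12.891.
V ≈ 6.03 × 12.891 ≈ 77.7 kt.

78 kt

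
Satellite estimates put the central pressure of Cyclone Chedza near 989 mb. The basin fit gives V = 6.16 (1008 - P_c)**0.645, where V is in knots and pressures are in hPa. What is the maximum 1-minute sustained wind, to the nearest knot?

41 kt

ΔP = 1008 − 989 = 19 mb.
19^0.645 ≈ 6.680.
V ≈ 6.16 × 6.680 ≈ 41.2 kt.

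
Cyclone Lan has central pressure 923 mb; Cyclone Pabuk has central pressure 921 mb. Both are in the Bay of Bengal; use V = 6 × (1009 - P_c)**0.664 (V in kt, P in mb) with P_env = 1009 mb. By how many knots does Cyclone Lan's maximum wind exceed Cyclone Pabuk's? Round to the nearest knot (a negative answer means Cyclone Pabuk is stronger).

-2 kt

Cyclone Lan: ΔP = 86; V ≈ 6 × 86^0.664 ≈ 115.52 kt.
Cyclone Pabuk: ΔP = 88; V ≈ 6 × 88^0.664 ≈ 117.30 kt.
Difference ≈ 115.52 − 117.30 = -1.78 → -2 kt.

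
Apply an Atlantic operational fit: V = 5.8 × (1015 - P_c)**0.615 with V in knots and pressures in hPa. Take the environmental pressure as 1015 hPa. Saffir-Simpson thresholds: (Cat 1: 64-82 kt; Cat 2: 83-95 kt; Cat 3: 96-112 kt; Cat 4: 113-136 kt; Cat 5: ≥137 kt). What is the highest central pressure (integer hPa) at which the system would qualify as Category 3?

919 hPa

Category 3 begins at V = 96 kt.
Required ΔP = (96/5.8)^(1/0.615) = 16.552^1.626 ≈ 95.91 hPa.
P_c ≤ 1015 − 95.91 = 919.09, so the highest integer P_c is 919 hPa.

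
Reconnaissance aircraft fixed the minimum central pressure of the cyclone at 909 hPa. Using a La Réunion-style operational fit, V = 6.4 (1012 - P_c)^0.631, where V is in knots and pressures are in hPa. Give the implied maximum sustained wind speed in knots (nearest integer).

ΔP = 1012 − 909 = 103 hPa.
103^0.631 ≈ 18.625.
V ≈ 6.4 × 18.625 ≈ 119.2 kt.

119 kt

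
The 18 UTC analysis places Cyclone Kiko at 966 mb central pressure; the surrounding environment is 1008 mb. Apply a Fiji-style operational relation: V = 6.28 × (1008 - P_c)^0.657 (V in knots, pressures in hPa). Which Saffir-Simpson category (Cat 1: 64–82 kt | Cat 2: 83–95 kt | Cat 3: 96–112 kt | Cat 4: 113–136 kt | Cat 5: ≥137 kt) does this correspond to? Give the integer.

ΔP = 1008 − 966 = 42 mb.
V ≈ 6.28 × 42^0.657 = 6.28 × 11.65 ≈ 73 kt.
73 kt falls in the Category 1 band.

1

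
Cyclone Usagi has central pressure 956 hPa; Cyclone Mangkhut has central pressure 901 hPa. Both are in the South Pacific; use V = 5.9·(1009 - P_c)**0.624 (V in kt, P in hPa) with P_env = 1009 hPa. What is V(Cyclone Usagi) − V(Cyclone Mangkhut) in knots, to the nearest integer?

-39 kt

Cyclone Usagi: ΔP = 53; V ≈ 5.9 × 53^0.624 ≈ 70.27 kt.
Cyclone Mangkhut: ΔP = 108; V ≈ 5.9 × 108^0.624 ≈ 109.57 kt.
Difference ≈ 70.27 − 109.57 = -39.30 → -39 kt.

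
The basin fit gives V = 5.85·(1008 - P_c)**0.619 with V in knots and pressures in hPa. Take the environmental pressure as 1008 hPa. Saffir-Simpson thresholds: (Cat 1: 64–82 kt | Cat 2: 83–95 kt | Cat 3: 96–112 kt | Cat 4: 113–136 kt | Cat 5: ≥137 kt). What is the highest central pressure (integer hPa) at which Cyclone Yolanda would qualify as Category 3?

916 hPa

Category 3 begins at V = 96 kt.
Required ΔP = (96/5.85)^(1/0.619) = 16.410^1.616 ≈ 91.84 hPa.
P_c ≤ 1008 − 91.84 = 916.16, so the highest integer P_c is 916 hPa.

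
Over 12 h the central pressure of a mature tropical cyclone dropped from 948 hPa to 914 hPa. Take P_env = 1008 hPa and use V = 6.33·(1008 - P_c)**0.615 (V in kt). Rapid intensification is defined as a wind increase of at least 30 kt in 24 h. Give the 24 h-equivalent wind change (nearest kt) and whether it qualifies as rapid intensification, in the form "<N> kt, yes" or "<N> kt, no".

50 kt, yes

V₁: ΔP = 60, V ≈ 6.33 × 60^0.615 ≈ 78.52 kt.
V₂: ΔP = 94, V ≈ 6.33 × 94^0.615 ≈ 103.48 kt.
ΔV over 12 h = 24.96 kt → 24 h equivalent = 24.96 × 24/12 ≈ 49.92 kt.
50 kt ≥ 30 kt ⇒ rapid intensification.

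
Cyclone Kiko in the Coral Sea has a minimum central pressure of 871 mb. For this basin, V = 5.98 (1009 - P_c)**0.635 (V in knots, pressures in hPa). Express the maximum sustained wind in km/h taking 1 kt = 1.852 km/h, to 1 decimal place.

ΔP = 1009 − 871 = 138 mb.
V ≈ 5.98 × 138^0.635 = 5.98 × 22.847 ≈ 136.623 kt.
136.623 × 1.852 ≈ 253.03 km/h → 253.0 km/h.

253.0 km/h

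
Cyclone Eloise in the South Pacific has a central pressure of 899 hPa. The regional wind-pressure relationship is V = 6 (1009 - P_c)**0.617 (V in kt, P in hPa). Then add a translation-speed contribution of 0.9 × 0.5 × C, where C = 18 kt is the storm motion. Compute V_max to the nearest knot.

ΔP = 1009 − 899 = 110 hPa.
110^0.617 ≈ 18.178.
V ≈ 6 × 18.178 ≈ 109.1 kt.
Translation term: 0.9 × 0.5 × 18 = 8.1 kt.
Corrected V ≈ 117.2 kt → 117 kt.

117 kt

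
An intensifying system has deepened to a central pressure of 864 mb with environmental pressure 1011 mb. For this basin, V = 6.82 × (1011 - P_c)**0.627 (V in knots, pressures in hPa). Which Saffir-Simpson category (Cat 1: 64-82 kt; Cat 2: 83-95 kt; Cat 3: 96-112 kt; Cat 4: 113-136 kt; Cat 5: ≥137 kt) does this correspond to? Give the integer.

ΔP = 1011 − 864 = 147 mb.
V ≈ 6.82 × 147^0.627 = 6.82 × 22.85 ≈ 156 kt.
156 kt falls in the Category 5 band.

5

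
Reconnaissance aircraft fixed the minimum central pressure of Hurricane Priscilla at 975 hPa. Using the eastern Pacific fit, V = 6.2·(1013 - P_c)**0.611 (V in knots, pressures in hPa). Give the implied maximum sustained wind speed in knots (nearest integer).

57 kt

ΔP = 1013 − 975 = 38 hPa.
38^0.611 ≈ 9.231.
V ≈ 6.2 × 9.231 ≈ 57.2 kt.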